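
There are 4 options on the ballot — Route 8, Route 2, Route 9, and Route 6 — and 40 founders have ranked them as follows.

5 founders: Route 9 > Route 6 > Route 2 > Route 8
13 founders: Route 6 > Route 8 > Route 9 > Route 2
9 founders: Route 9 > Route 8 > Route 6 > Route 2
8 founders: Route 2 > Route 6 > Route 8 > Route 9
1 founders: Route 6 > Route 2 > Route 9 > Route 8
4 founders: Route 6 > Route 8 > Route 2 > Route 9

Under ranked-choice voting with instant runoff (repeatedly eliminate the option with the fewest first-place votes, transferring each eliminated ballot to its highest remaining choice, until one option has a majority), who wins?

Round 1: Route 6 18, Route 9 14, Route 2 8, Route 8 0. Route 8 has the fewest and is eliminated.
Round 2: Route 6 18, Route 9 14, Route 2 8. Route 2 has the fewest and is eliminated.
Round 3: Route 6 26, Route 9 14. Route 6 has a majority.

Route 6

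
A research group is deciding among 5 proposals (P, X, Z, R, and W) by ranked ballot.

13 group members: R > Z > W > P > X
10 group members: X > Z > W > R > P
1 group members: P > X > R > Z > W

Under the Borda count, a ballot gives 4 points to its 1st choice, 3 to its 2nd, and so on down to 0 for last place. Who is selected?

Z

Borda scores:
  P: 13·1 + 10·0 + 4 = 17
  X: 13·0 + 10·4 + 3 = 43
  Z: 13·3 + 10·3 + 1 = 70
  R: 13·4 + 10·1 + 2 = 64
  W: 13·2 + 10·2 + 0 = 46
Z has the highest total.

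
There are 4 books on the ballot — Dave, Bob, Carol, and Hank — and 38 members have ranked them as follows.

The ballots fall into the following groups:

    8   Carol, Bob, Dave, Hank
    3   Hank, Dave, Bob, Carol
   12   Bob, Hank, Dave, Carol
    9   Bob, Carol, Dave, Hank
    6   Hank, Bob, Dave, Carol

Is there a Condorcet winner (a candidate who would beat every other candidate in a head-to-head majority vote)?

Yes

Head-to-head results (38 voters total):
Dave vs Bob: Bob wins 35–3.
Dave vs Carol: Dave wins 21–17.
Dave vs Hank: Hank wins 21–17.
Bob vs Carol: Bob wins 30–8.
Bob vs Hank: Bob wins 29–9.
Carol vs Hank: Hank wins 21–17.
Bob beats each rival — Dave (35–3), Carol (30–8), Hank (29–9) — so Bob is the Condorcet winner.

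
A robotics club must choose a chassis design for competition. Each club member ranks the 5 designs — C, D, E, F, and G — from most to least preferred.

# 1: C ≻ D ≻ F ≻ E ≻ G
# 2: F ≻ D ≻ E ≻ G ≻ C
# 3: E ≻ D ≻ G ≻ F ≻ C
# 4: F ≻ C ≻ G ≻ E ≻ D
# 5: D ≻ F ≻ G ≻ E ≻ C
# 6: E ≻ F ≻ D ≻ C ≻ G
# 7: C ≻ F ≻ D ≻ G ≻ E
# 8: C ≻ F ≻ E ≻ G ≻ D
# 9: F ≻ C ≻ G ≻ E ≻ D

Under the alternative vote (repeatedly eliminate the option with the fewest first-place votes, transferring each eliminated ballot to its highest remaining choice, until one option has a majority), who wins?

Round 1: C 3, F 3, E 2, D 1, G 0. G has the fewest and is eliminated.
Round 2: C 3, F 3, E 2, D 1. D has the fewest and is eliminated.
Round 3: F 4, C 3, E 2. E has the fewest and is eliminated.
Round 4: F 6, C 3. F has a majority.

F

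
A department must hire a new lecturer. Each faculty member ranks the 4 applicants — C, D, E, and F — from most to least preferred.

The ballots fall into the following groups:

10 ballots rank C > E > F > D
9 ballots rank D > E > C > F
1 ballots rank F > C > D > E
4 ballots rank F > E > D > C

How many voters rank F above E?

5

Ballots ranking F above E: 1+4 = 5.
Ballots ranking E above F: 10+9 = 19.
So 5 of 24 voters prefer F to E.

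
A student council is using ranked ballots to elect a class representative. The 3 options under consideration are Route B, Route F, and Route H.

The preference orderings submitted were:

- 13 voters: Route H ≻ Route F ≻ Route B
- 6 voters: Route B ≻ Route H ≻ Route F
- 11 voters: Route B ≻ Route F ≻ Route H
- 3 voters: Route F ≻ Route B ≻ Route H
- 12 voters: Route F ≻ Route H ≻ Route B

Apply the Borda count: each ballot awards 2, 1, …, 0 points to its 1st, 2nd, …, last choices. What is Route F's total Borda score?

Borda scores:
  Route B: 13·0 + 6·2 + 11·2 + 3·1 + 12·0 = 37
  Route F: 13·1 + 6·0 + 11·1 + 3·2 + 12·2 = 54
  Route H: 13·2 + 6·1 + 11·0 + 3·0 + 12·1 = 44

54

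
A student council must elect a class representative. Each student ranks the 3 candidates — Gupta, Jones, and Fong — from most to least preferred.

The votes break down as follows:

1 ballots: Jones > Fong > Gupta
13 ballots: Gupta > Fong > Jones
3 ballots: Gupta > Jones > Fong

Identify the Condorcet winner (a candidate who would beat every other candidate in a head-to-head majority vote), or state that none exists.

Head-to-head results (17 voters total):
Gupta vs Jones: Gupta wins 16–1.
Gupta vs Fong: Gupta wins 16–1.
Jones vs Fong: Fong wins 13–4.
Gupta beats each rival — Jones (16–1), Fong (16–1) — so Gupta is the Condorcet winner.

Gupta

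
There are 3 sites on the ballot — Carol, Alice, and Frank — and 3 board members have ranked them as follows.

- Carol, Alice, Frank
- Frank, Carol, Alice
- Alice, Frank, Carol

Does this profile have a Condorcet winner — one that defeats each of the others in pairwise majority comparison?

No

Head-to-head results (3 voters total):
Carol vs Alice: Carol wins 2–1.
Carol vs Frank: Frank wins 2–1.
Alice vs Frank: Alice wins 2–1.
No candidate beats all others: Carol beats Alice beats Frank beats Carol, a majority cycle.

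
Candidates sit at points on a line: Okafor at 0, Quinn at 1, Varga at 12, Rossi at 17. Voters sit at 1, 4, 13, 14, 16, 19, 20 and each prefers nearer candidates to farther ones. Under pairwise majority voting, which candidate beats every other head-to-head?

With single-peaked preferences on a line, the Condorcet winner is the candidate closest to the median voter.
The median voter (position 14) is closest to Varga at 12.
Check: Varga vs Quinn — voters closer to Varga: 5 of 7.

Varga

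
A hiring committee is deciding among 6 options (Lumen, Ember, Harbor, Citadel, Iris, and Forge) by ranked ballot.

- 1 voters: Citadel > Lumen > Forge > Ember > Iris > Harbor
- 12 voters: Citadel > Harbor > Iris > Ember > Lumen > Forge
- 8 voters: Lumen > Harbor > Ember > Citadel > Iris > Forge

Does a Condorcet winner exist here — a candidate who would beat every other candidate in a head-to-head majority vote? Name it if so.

Head-to-head results (21 voters total):
Lumen vs Ember: Ember wins 12–9.
Lumen vs Harbor: Harbor wins 12–9.
Lumen vs Citadel: Citadel wins 13–8.
Lumen vs Iris: Iris wins 12–9.
Lumen vs Forge: Lumen wins 21–0.
Ember vs Harbor: Harbor wins 20–1.
Ember vs Citadel: Citadel wins 13–8.
Ember vs Iris: Iris wins 12–9.
Ember vs Forge: Ember wins 20–1.
Harbor vs Citadel: Citadel wins 13–8.
Harbor vs Iris: Harbor wins 20–1.
Harbor vs Forge: Harbor wins 20–1.
Citadel vs Iris: Citadel wins 21–0.
Citadel vs Forge: Citadel wins 21–0.
Iris vs Forge: Iris wins 20–1.
Citadel beats each rival — Lumen (13–8), Ember (13–8), Harbor (13–8), Iris (21–0), Forge (21–0) — so Citadel is the Condorcet winner.

Citadel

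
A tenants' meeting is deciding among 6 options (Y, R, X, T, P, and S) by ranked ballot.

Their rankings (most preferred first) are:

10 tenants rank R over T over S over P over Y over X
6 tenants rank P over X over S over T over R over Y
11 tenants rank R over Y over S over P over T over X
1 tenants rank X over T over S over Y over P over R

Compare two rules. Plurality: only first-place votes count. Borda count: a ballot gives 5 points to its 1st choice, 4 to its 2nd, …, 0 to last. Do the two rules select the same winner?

Yes

Plurality first-place counts: Y 0, R 21, X 1, T 0, P 6, S 0 → R.
Borda totals: Y 56, R 111, X 29, T 67, P 73, S 84 → R.
The two rules agree on R.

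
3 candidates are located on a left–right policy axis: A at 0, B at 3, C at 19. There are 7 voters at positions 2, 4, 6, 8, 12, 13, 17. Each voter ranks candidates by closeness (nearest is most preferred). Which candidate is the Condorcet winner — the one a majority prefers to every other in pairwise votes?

B

With single-peaked preferences on a line, the Condorcet winner is the candidate closest to the median voter.
The median voter (position 8) is closest to B at 3.
Check: B vs A — voters closer to B: 7 of 7.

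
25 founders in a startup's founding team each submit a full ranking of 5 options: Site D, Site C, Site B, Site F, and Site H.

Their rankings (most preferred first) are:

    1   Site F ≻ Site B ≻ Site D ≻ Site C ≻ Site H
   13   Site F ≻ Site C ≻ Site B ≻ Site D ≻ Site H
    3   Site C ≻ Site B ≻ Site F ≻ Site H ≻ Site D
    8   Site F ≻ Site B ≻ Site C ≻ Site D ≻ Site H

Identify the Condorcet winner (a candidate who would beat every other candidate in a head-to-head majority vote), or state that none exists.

Head-to-head results (25 voters total):
Site D vs Site C: Site C wins 24–1.
Site D vs Site B: Site B wins 25–0.
Site D vs Site F: Site F wins 25–0.
Site D vs Site H: Site D wins 22–3.
Site C vs Site B: Site C wins 16–9.
Site C vs Site F: Site F wins 22–3.
Site C vs Site H: Site C wins 25–0.
Site B vs Site F: Site F wins 22–3.
Site B vs Site H: Site B wins 25–0.
Site F vs Site H: Site F wins 25–0.
Site F beats each rival — Site D (25–0), Site C (22–3), Site B (22–3), Site H (25–0) — so Site F is the Condorcet winner.

Site F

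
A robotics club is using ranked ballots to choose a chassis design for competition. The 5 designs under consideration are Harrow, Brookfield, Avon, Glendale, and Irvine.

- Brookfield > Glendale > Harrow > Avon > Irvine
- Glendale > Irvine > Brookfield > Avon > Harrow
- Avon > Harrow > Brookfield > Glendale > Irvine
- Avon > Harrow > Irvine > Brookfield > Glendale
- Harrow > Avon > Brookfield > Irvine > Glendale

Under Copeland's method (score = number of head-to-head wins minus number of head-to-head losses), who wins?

Avon

Pairwise results:
  Harrow vs Brookfield: Harrow wins 3–2.
  Harrow vs Avon: Avon wins 3–2.
  Harrow vs Glendale: Harrow wins 3–2.
  Harrow vs Irvine: Harrow wins 4–1.
  Brookfield vs Avon: Avon wins 3–2.
  Brookfield vs Glendale: Brookfield wins 4–1.
  Brookfield vs Irvine: Brookfield wins 3–2.
  Avon vs Glendale: Avon wins 3–2.
  Avon vs Irvine: Avon wins 4–1.
  Glendale vs Irvine: Glendale wins 3–2.
Copeland scores (wins − losses):
  Harrow: 3 − 1 = 2
  Brookfield: 2 − 2 = 0
  Avon: 4 − 0 = 4
  Glendale: 1 − 3 = -2
  Irvine: 0 − 4 = -4
Avon has the best Copeland score.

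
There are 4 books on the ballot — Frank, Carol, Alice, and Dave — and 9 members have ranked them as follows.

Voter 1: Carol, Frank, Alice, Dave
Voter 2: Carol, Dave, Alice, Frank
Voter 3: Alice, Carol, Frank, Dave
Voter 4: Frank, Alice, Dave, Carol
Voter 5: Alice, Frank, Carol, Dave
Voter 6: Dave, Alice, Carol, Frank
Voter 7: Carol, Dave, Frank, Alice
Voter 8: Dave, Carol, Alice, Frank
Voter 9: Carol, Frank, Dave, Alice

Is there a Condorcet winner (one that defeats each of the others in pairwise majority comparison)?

Yes

Head-to-head results (9 voters total):
Frank vs Carol: Carol wins 7–2.
Frank vs Alice: Alice wins 5–4.
Frank vs Dave: Frank wins 5–4.
Carol vs Alice: Carol wins 5–4.
Carol vs Dave: Carol wins 6–3.
Alice vs Dave: Dave wins 5–4.
Carol beats each rival — Frank (7–2), Alice (5–4), Dave (6–3) — so Carol is the Condorcet winner.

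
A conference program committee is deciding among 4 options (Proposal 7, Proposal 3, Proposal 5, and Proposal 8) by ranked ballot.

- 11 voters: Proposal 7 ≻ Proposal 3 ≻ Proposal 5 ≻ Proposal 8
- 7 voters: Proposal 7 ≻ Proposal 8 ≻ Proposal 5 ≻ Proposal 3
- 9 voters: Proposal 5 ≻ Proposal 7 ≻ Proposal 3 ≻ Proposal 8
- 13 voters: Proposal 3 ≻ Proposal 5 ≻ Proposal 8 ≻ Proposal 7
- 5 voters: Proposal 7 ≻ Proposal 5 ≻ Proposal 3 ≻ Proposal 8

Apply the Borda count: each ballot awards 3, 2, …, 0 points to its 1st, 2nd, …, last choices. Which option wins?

Borda scores:
  Proposal 7: 11·3 + 7·3 + 9·2 + 13·0 + 5·3 = 87
  Proposal 3: 11·2 + 7·0 + 9·1 + 13·3 + 5·1 = 75
  Proposal 5: 11·1 + 7·1 + 9·3 + 13·2 + 5·2 = 81
  Proposal 8: 11·0 + 7·2 + 9·0 + 13·1 + 5·0 = 27
Proposal 7 has the highest total.

Proposal 7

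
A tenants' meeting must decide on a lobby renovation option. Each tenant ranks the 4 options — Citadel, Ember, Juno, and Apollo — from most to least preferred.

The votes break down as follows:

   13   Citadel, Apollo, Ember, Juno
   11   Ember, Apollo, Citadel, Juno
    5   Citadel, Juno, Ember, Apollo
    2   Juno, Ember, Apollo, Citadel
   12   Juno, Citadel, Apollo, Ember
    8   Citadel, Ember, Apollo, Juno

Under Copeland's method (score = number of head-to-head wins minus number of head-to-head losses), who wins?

Pairwise results:
  Citadel vs Ember: Citadel wins 38–13.
  Citadel vs Juno: Citadel wins 37–14.
  Citadel vs Apollo: Citadel wins 38–13.
  Ember vs Juno: Ember wins 32–19.
  Ember vs Apollo: Ember wins 26–25.
  Juno vs Apollo: Apollo wins 32–19.
Copeland scores (wins − losses):
  Citadel: 3 − 0 = 3
  Ember: 2 − 1 = 1
  Juno: 0 − 3 = -3
  Apollo: 1 − 2 = -1
Citadel has the best Copeland score.

Citadel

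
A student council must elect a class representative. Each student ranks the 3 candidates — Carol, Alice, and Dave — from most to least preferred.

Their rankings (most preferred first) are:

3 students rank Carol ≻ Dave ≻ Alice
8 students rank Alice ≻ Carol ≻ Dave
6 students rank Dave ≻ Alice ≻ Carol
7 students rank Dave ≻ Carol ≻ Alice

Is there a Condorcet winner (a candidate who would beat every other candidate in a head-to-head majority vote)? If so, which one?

Head-to-head results (24 voters total):
Carol vs Alice: Alice wins 14–10.
Carol vs Dave: Dave wins 13–11.
Alice vs Dave: Dave wins 16–8.
Dave beats each rival — Carol (13–11), Alice (16–8) — so Dave is the Condorcet winner.

Dave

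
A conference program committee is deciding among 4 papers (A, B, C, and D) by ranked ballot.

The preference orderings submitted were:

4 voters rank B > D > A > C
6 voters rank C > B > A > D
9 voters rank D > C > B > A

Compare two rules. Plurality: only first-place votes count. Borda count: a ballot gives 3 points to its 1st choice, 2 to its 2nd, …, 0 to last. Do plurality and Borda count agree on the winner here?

Plurality first-place counts: A 0, B 4, C 6, D 9 → D.
Borda totals: A 10, B 33, C 36, D 35 → C.
The two rules disagree: plurality picks D, Borda picks C.

No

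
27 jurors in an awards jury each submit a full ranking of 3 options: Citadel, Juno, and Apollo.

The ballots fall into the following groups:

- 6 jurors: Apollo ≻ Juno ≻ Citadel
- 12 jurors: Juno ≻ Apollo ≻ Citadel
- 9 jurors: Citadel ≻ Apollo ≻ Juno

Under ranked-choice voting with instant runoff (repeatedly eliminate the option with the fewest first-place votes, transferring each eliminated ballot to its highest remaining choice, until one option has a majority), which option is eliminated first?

Apollo

Round 1: Juno 12, Citadel 9, Apollo 6. Apollo has the fewest and is eliminated.
Round 2: Juno 18, Citadel 9. Juno has a majority.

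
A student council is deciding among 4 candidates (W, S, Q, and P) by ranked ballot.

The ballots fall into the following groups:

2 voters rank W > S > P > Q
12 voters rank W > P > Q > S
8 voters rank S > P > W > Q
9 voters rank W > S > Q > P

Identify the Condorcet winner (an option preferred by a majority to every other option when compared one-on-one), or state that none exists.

W

Head-to-head results (31 voters total):
W vs S: W wins 23–8.
W vs Q: W wins 31–0.
W vs P: W wins 23–8.
S vs Q: S wins 19–12.
S vs P: S wins 19–12.
Q vs P: P wins 22–9.
W beats each rival — S (23–8), Q (31–0), P (23–8) — so W is the Condorcet winner.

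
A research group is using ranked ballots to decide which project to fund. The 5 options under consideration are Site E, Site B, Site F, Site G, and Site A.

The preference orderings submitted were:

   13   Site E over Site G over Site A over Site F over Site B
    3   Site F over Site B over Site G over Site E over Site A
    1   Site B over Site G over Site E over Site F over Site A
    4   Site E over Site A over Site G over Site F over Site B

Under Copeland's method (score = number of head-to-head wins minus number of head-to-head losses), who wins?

Site E

Pairwise results:
  Site E vs Site B: Site E wins 17–4.
  Site E vs Site F: Site E wins 18–3.
  Site E vs Site G: Site E wins 17–4.
  Site E vs Site A: Site E wins 21–0.
  Site B vs Site F: Site F wins 20–1.
  Site B vs Site G: Site G wins 17–4.
  Site B vs Site A: Site A wins 17–4.
  Site F vs Site G: Site G wins 18–3.
  Site F vs Site A: Site A wins 17–4.
  Site G vs Site A: Site G wins 17–4.
Copeland scores (wins − losses):
  Site E: 4 − 0 = 4
  Site B: 0 − 4 = -4
  Site F: 1 − 3 = -2
  Site G: 3 − 1 = 2
  Site A: 2 − 2 = 0
Site E has the best Copeland score.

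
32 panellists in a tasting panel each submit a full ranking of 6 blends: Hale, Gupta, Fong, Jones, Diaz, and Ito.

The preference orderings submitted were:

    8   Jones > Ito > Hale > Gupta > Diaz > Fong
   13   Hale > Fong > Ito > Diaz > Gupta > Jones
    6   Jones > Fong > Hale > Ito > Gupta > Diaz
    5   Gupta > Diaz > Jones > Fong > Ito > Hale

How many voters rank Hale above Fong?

21

Ballots ranking Hale above Fong: 8+13 = 21.
Ballots ranking Fong above Hale: 6+5 = 11.
So 21 of 32 voters prefer Hale to Fong.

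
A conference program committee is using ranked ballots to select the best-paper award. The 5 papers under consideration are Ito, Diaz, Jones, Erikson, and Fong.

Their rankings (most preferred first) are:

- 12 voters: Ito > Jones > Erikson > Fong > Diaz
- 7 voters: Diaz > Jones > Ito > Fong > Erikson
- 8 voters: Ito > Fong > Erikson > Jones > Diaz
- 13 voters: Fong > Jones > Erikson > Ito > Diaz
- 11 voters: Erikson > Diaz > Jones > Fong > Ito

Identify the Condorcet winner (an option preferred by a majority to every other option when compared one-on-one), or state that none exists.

Jones

Head-to-head results (51 voters total):
Ito vs Diaz: Ito wins 33–18.
Ito vs Jones: Jones wins 31–20.
Ito vs Erikson: Ito wins 27–24.
Ito vs Fong: Ito wins 27–24.
Diaz vs Jones: Jones wins 33–18.
Diaz vs Erikson: Erikson wins 44–7.
Diaz vs Fong: Fong wins 33–18.
Jones vs Erikson: Jones wins 32–19.
Jones vs Fong: Jones wins 30–21.
Erikson vs Fong: Fong wins 28–23.
Jones beats each rival — Ito (31–20), Diaz (33–18), Erikson (32–19), Fong (30–21) — so Jones is the Condorcet winner.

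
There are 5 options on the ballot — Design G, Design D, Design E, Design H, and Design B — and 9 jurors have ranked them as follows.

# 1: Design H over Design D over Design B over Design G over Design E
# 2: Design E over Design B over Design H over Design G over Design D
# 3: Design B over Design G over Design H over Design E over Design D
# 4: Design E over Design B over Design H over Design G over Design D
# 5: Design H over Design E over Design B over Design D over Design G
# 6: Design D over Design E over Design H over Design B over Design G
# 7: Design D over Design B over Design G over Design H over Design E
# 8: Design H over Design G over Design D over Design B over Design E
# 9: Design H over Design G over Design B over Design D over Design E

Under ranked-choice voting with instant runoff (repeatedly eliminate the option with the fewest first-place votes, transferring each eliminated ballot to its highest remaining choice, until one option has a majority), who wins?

Design H

Round 1: Design H 4, Design D 2, Design E 2, Design B 1, Design G 0. Design G has the fewest and is eliminated.
Round 2: Design H 4, Design D 2, Design E 2, Design B 1. Design B has the fewest and is eliminated.
Round 3: Design H 5, Design D 2, Design E 2. Design H has a majority.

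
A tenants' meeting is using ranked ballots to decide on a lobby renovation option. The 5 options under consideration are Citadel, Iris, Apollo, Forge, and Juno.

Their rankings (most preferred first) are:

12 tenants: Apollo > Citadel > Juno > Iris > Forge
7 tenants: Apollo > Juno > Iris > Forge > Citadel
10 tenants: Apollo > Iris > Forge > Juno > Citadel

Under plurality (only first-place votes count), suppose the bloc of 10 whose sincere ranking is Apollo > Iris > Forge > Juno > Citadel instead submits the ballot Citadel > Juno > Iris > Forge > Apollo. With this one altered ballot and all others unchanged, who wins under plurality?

First-place totals with the altered ballot: Citadel 10, Iris 0, Apollo 19, Forge 0, Juno 0.
The winner is unchanged: still Apollo.

Apollo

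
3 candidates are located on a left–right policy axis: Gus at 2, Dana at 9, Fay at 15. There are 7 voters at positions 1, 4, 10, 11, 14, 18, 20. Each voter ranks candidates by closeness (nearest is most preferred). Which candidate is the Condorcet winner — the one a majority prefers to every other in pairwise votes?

Dana

With single-peaked preferences on a line, the Condorcet winner is the candidate closest to the median voter.
The median voter (position 11) is closest to Dana at 9.
Check: Dana vs Gus — voters closer to Dana: 5 of 7.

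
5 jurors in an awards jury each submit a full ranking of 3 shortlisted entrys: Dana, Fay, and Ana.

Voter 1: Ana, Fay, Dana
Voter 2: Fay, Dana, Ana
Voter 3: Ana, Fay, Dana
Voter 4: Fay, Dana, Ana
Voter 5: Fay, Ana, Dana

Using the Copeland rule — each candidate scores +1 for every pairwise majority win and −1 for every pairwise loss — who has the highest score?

Fay

Pairwise results:
  Dana vs Fay: Fay wins 5–0.
  Dana vs Ana: Ana wins 3–2.
  Fay vs Ana: Fay wins 3–2.
Copeland scores (wins − losses):
  Dana: 0 − 2 = -2
  Fay: 2 − 0 = 2
  Ana: 1 − 1 = 0
Fay has the best Copeland score.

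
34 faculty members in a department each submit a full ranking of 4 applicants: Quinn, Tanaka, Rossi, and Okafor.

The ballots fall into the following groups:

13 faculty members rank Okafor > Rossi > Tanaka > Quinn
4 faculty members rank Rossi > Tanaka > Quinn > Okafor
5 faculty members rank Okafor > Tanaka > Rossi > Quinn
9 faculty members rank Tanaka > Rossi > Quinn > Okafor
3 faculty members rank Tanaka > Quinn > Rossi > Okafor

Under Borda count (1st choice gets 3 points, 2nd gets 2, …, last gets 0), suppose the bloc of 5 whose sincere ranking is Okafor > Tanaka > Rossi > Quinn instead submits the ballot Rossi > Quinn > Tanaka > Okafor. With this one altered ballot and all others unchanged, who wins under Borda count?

Borda totals with the altered ballot: Quinn 29, Tanaka 62, Rossi 74, Okafor 39.
The switch changes the winner from Tanaka to Rossi.

Rossi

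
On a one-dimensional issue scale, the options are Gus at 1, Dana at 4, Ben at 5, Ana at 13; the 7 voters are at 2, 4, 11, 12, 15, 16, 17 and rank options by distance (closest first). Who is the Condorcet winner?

Ana

With single-peaked preferences on a line, the Condorcet winner is the candidate closest to the median voter.
The median voter (position 12) is closest to Ana at 13.
Check: Ana vs Gus — voters closer to Ana: 5 of 7.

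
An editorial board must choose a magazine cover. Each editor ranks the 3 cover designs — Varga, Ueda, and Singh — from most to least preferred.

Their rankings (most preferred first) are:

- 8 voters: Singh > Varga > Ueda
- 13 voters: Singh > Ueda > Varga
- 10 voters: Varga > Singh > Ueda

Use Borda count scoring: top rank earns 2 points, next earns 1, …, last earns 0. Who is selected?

Borda scores:
  Varga: 8·1 + 13·0 + 10·2 = 28
  Ueda: 8·0 + 13·1 + 10·0 = 13
  Singh: 8·2 + 13·2 + 10·1 = 52
Singh has the highest total.

Singh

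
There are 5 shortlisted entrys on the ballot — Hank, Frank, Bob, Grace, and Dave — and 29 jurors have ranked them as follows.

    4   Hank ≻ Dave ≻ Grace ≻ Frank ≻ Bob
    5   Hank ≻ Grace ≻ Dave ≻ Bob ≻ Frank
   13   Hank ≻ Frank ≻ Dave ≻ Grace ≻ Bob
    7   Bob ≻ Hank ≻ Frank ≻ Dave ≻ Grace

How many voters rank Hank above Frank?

29

Ballots ranking Hank above Frank: 4+5+13+7 = 29.
Ballots ranking Frank above Hank: 0.
So 29 of 29 voters prefer Hank to Frank.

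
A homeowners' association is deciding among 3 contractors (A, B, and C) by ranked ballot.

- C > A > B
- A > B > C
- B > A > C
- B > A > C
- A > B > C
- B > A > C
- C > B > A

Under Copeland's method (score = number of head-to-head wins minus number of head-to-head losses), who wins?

Pairwise results:
  A vs B: B wins 4–3.
  A vs C: A wins 5–2.
  B vs C: B wins 5–2.
Copeland scores (wins − losses):
  A: 1 − 1 = 0
  B: 2 − 0 = 2
  C: 0 − 2 = -2
B has the best Copeland score.

B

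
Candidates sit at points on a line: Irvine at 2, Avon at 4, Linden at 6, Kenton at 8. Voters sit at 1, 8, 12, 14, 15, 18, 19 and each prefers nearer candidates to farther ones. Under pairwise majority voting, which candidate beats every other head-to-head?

Kenton

With single-peaked preferences on a line, the Condorcet winner is the candidate closest to the median voter.
The median voter (position 14) is closest to Kenton at 8.
Check: Kenton vs Irvine — voters closer to Kenton: 6 of 7.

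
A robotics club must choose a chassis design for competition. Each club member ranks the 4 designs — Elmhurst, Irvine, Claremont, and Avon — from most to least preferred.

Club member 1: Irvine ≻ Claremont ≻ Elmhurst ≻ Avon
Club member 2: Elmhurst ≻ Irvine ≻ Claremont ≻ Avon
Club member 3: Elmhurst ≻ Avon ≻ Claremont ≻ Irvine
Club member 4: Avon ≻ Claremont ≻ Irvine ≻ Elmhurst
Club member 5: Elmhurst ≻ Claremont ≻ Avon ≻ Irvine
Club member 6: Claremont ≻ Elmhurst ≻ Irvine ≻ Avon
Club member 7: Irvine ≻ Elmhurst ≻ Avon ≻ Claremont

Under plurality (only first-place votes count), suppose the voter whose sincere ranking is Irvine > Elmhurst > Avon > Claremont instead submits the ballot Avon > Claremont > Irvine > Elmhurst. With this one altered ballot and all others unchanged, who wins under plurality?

First-place totals with the altered ballot: Elmhurst 3, Irvine 1, Claremont 1, Avon 2.
The winner is unchanged: still Elmhurst.

Elmhurst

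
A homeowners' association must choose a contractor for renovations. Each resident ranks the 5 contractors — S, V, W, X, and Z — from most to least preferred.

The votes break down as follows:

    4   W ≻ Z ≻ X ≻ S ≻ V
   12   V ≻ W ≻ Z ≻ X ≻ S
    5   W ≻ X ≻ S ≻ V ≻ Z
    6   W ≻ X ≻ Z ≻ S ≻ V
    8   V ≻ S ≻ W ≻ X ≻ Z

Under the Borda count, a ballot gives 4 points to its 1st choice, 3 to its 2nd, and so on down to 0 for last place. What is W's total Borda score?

Borda scores:
  S: 4·1 + 12·0 + 5·2 + 6·1 + 8·3 = 44
  V: 4·0 + 12·4 + 5·1 + 6·0 + 8·4 = 85
  W: 4·4 + 12·3 + 5·4 + 6·4 + 8·2 = 112
  X: 4·2 + 12·1 + 5·3 + 6·3 + 8·1 = 61
  Z: 4·3 + 12·2 + 5·0 + 6·2 + 8·0 = 48

112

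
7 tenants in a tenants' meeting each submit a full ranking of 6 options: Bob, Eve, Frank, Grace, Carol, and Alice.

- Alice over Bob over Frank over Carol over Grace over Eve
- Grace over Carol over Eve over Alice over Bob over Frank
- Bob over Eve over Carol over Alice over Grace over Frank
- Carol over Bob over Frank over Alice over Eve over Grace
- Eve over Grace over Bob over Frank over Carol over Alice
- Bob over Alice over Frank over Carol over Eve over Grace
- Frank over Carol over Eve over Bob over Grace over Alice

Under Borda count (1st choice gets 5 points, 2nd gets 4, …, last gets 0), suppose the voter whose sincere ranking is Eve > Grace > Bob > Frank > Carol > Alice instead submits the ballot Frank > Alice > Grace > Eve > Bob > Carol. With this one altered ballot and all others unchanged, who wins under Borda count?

Borda totals with the altered ballot: Bob 22, Eve 14, Frank 19, Grace 11, Carol 20, Alice 19.
The winner is unchanged: still Bob.

Bob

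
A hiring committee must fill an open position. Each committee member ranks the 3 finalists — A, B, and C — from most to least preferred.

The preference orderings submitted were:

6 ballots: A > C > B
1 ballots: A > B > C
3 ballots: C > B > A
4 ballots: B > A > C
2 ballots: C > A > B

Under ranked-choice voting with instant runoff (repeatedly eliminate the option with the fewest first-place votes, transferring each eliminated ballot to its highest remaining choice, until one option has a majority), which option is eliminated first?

Round 1: A 7, C 5, B 4. B has the fewest and is eliminated.
Round 2: A 11, C 5. A has a majority.

B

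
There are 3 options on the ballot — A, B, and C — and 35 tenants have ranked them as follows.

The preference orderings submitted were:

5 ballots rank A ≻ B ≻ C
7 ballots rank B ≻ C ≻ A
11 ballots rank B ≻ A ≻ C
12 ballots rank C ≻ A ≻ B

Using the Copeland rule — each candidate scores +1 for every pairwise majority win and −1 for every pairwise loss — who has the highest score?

Pairwise results:
  A vs B: B wins 18–17.
  A vs C: C wins 19–16.
  B vs C: B wins 23–12.
Copeland scores (wins − losses):
  A: 0 − 2 = -2
  B: 2 − 0 = 2
  C: 1 − 1 = 0
B has the best Copeland score.

B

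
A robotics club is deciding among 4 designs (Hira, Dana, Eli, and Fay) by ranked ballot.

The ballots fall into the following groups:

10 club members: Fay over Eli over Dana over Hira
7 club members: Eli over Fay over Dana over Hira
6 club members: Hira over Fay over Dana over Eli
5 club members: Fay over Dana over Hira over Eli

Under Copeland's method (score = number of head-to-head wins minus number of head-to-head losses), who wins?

Pairwise results:
  Hira vs Dana: Dana wins 22–6.
  Hira vs Eli: Eli wins 17–11.
  Hira vs Fay: Fay wins 22–6.
  Dana vs Eli: Eli wins 17–11.
  Dana vs Fay: Fay wins 28–0.
  Eli vs Fay: Fay wins 21–7.
Copeland scores (wins − losses):
  Hira: 0 − 3 = -3
  Dana: 1 − 2 = -1
  Eli: 2 − 1 = 1
  Fay: 3 − 0 = 3
Fay has the best Copeland score.

Fay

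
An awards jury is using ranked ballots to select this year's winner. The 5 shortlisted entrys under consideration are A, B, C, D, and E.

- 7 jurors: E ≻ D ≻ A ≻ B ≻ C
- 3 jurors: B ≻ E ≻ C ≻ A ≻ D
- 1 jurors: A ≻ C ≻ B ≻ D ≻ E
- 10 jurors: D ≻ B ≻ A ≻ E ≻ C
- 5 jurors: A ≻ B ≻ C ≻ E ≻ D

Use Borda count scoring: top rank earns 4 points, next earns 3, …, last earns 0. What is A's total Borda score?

Borda scores:
  A: 7·2 + 3·1 + 4 + 10·2 + 5·4 = 61
  B: 7·1 + 3·4 + 2 + 10·3 + 5·3 = 66
  C: 7·0 + 3·2 + 3 + 10·0 + 5·2 = 19
  D: 7·3 + 3·0 + 1 + 10·4 + 5·0 = 62
  E: 7·4 + 3·3 + 0 + 10·1 + 5·1 = 52

61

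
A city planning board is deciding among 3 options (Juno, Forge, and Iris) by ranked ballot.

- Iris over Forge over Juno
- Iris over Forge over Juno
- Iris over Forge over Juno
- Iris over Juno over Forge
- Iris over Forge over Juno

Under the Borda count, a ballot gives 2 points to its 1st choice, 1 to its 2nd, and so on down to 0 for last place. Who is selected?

Borda scores:
  Juno: 0 + 0 + 0 + 1 + 0 = 1
  Forge: 1 + 1 + 1 + 0 + 1 = 4
  Iris: 2 + 2 + 2 + 2 + 2 = 10
Iris has the highest total.

Iris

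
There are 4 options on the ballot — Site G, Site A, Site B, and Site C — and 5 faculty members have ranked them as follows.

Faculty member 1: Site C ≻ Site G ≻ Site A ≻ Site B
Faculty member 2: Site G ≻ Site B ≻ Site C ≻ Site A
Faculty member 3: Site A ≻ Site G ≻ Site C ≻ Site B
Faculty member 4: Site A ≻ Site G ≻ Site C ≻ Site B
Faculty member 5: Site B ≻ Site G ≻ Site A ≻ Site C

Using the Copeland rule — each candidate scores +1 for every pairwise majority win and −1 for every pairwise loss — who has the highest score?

Pairwise results:
  Site G vs Site A: Site G wins 3–2.
  Site G vs Site B: Site G wins 4–1.
  Site G vs Site C: Site G wins 4–1.
  Site A vs Site B: Site A wins 3–2.
  Site A vs Site C: Site A wins 3–2.
  Site B vs Site C: Site C wins 3–2.
Copeland scores (wins − losses):
  Site G: 3 − 0 = 3
  Site A: 2 − 1 = 1
  Site B: 0 − 3 = -3
  Site C: 1 − 2 = -1
Site G has the best Copeland score.

Site G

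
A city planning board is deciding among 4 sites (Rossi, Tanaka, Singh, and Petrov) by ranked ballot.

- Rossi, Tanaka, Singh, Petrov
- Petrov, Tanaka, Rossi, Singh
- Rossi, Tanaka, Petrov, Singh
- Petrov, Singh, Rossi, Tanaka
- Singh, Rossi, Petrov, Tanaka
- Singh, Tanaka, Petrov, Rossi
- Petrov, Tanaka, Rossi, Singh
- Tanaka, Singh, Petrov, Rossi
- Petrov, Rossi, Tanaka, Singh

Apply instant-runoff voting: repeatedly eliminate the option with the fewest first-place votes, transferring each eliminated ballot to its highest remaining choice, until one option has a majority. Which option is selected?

Petrov

Round 1: Petrov 4, Rossi 2, Singh 2, Tanaka 1. Tanaka has the fewest and is eliminated.
Round 2: Petrov 4, Singh 3, Rossi 2. Rossi has the fewest and is eliminated.
Round 3: Petrov 5, Singh 4. Petrov has a majority.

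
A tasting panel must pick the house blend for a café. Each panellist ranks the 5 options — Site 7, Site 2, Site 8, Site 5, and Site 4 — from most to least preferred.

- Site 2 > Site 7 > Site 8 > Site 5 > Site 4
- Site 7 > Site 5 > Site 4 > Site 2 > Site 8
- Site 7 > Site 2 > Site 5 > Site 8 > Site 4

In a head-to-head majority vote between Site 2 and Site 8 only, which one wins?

Site 2

Ballots ranking Site 2 above Site 8: 3.
Ballots ranking Site 8 above Site 2: 0.
Site 2 wins the head-to-head, 3–0.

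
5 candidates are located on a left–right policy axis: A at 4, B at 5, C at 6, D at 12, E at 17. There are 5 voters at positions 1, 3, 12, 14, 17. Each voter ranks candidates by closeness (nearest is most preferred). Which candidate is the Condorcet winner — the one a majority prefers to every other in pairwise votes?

D

With single-peaked preferences on a line, the Condorcet winner is the candidate closest to the median voter.
The median voter (position 12) is closest to D at 12.
Check: D vs B — voters closer to D: 3 of 5.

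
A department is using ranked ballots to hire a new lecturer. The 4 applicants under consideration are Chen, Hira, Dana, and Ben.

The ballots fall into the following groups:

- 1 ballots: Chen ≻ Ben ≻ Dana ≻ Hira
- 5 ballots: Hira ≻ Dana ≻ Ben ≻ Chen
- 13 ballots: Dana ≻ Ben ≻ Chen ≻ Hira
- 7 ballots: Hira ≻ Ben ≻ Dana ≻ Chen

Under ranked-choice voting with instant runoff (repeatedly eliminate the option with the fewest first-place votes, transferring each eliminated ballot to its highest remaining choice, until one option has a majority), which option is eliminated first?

Ben

Round 1: Dana 13, Hira 12, Chen 1, Ben 0. Ben has the fewest and is eliminated.
Round 2: Dana 13, Hira 12, Chen 1. Chen has the fewest and is eliminated.
Round 3: Dana 14, Hira 12. Dana has a majority.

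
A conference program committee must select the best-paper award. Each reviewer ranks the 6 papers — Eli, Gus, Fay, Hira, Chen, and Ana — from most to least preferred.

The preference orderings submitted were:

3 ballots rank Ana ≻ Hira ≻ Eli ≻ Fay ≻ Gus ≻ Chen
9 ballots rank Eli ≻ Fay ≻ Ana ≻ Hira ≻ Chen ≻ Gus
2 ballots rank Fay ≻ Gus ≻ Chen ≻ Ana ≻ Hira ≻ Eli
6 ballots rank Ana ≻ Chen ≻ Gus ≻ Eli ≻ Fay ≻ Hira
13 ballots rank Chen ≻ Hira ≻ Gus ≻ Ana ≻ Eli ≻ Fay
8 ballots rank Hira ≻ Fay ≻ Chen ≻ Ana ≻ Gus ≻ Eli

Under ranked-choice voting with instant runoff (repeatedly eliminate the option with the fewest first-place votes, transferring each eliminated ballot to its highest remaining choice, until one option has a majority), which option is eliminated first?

Gus

Round 1: Chen 13, Eli 9, Ana 9, Hira 8, Fay 2, Gus 0. Gus has the fewest and is eliminated.
Round 2: Chen 13, Eli 9, Ana 9, Hira 8, Fay 2. Fay has the fewest and is eliminated.
Round 3: Chen 15, Eli 9, Ana 9, Hira 8. Hira has the fewest and is eliminated.
Round 4: Chen 23, Eli 9, Ana 9. Chen has a majority.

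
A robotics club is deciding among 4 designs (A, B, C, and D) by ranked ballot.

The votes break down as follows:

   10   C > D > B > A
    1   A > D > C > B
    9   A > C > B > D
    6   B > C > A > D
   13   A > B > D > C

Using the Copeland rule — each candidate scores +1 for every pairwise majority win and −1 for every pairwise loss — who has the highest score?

Pairwise results:
  A vs B: A wins 23–16.
  A vs C: A wins 23–16.
  A vs D: A wins 29–10.
  B vs C: C wins 20–19.
  B vs D: B wins 28–11.
  C vs D: C wins 25–14.
Copeland scores (wins − losses):
  A: 3 − 0 = 3
  B: 1 − 2 = -1
  C: 2 − 1 = 1
  D: 0 − 3 = -3
A has the best Copeland score.

A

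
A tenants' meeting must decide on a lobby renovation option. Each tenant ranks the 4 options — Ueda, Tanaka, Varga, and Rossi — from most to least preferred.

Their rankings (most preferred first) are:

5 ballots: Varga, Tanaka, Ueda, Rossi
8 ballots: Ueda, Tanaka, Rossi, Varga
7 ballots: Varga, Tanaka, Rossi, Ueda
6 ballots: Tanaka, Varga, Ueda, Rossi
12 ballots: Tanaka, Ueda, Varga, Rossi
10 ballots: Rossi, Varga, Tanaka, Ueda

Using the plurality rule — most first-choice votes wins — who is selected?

Tanaka

First-place vote totals:
  Ueda: 8
  Tanaka: 18
  Varga: 12
  Rossi: 10
Tanaka has the most first-place votes.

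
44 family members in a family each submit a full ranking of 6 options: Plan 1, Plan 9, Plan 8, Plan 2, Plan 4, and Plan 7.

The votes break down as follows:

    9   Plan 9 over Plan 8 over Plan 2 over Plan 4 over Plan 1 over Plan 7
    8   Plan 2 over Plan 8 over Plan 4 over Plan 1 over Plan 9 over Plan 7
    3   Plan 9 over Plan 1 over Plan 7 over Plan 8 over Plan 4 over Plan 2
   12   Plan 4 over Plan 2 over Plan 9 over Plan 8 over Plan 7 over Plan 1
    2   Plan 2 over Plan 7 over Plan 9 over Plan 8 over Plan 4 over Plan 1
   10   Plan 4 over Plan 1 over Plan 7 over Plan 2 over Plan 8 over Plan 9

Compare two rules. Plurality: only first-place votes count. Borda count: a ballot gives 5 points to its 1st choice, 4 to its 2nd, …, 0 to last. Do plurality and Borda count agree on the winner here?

Plurality first-place counts: Plan 1 0, Plan 9 12, Plan 8 0, Plan 2 10, Plan 4 22, Plan 7 0 → Plan 4.
Borda totals: Plan 1 77, Plan 9 110, Plan 8 112, Plan 2 145, Plan 4 157, Plan 7 59 → Plan 4.
The two rules agree on Plan 4.

Yes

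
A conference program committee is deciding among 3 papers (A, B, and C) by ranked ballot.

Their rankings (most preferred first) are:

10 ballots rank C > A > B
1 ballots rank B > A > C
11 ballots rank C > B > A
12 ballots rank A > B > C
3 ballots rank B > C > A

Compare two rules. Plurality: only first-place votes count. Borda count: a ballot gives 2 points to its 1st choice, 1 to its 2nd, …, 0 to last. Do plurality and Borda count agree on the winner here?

Yes

Plurality first-place counts: A 12, B 4, C 21 → C.
Borda totals: A 35, B 31, C 45 → C.
The two rules agree on C.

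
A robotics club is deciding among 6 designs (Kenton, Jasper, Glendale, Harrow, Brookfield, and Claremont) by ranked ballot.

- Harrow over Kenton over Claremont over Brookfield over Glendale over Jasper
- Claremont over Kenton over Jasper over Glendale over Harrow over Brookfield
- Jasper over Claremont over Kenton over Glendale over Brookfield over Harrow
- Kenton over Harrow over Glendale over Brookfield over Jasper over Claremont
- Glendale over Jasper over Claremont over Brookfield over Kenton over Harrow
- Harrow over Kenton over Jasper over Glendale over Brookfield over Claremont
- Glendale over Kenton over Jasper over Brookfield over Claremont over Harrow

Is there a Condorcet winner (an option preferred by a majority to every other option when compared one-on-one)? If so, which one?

Kenton

Head-to-head results (7 voters total):
Kenton vs Jasper: Kenton wins 5–2.
Kenton vs Glendale: Kenton wins 5–2.
Kenton vs Harrow: Kenton wins 5–2.
Kenton vs Brookfield: Kenton wins 6–1.
Kenton vs Claremont: Kenton wins 4–3.
Jasper vs Glendale: Glendale wins 4–3.
Jasper vs Harrow: Jasper wins 4–3.
Jasper vs Brookfield: Jasper wins 5–2.
Jasper vs Claremont: Jasper wins 5–2.
Glendale vs Harrow: Glendale wins 4–3.
Glendale vs Brookfield: Glendale wins 6–1.
Glendale vs Claremont: Glendale wins 4–3.
Harrow vs Brookfield: Harrow wins 4–3.
Harrow vs Claremont: Claremont wins 4–3.
Brookfield vs Claremont: Claremont wins 4–3.
Kenton beats each rival — Jasper (5–2), Glendale (5–2), Harrow (5–2), Brookfield (6–1), Claremont (4–3) — so Kenton is the Condorcet winner.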